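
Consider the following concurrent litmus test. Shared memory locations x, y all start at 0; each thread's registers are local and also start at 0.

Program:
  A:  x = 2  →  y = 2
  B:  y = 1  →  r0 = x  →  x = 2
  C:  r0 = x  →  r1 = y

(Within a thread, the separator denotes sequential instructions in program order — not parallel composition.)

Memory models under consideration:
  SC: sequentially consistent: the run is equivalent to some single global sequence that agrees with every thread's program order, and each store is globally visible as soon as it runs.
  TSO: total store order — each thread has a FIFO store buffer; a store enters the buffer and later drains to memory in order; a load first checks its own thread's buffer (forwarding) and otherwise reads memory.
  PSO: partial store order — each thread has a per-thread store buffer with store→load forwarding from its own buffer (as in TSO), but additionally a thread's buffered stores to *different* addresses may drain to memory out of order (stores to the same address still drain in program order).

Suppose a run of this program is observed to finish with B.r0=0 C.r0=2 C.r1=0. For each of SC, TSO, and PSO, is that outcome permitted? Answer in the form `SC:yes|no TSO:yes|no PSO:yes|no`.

outcome vector order: (B.r0,C.r0,C.r1)
[SC] allowed = {<0 0 0> <0 0 1> <0 0 2> <0 2 1> <0 2 2> <2 0 0> <2 0 1> <2 0 2> <2 2 0> <2 2 1> <2 2 2>}
[TSO] allowed = {<0 0 0> <0 0 1> <0 0 2> <0 2 0> <0 2 1> <0 2 2> <2 0 0> <2 0 1> <2 0 2> <2 2 0> <2 2 1> <2 2 2>}
[PSO] allowed = {<0 0 0> <0 0 1> <0 0 2> <0 2 0> <0 2 1> <0 2 2> <2 0 0> <2 0 1> <2 0 2> <2 2 0> <2 2 1> <2 2 2>}
target <0 2 0> ∈ {TSO,PSO}

SC:no TSO:yes PSO:yes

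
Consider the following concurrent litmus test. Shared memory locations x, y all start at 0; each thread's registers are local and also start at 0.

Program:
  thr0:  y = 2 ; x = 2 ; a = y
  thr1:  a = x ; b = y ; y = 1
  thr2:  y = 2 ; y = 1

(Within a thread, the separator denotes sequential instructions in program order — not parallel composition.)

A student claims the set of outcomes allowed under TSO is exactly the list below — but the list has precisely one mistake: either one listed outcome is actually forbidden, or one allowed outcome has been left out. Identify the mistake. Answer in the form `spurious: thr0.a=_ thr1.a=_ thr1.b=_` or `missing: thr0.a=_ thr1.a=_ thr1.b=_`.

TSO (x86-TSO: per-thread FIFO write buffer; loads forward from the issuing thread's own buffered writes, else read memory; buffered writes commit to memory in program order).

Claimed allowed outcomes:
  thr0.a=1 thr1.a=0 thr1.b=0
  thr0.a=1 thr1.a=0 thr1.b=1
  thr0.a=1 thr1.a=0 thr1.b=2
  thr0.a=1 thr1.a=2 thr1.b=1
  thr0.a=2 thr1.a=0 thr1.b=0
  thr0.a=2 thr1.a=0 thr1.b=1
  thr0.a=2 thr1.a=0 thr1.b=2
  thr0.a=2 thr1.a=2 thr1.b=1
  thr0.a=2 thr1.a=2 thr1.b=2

missing: thr0.a=1 thr1.a=2 thr1.b=2

outcome vector order: (thr0.a,thr1.a,thr1.b)
TSO (10): <1 0 0>, <1 0 1>, <1 0 2>, <1 2 1>, <1 2 2>, <2 0 0>, <2 0 1>, <2 0 2>, <2 2 1>, <2 2 2>
TSO∖claimed = {<1 2 2>}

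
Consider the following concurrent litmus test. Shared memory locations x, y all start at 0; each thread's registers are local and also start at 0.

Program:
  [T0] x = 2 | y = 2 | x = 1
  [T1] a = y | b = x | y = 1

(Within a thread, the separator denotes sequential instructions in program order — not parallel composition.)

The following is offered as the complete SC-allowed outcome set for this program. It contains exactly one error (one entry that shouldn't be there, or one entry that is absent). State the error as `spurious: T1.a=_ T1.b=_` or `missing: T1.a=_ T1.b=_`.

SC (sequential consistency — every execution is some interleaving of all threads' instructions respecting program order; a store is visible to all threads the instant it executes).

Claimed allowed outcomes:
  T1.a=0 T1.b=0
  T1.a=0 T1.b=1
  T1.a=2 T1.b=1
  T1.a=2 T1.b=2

missing: T1.a=0 T1.b=2

outcome vector order: (T1.a,T1.b)
SC (5): 00 01 02 21 22
SC∖claimed = {02}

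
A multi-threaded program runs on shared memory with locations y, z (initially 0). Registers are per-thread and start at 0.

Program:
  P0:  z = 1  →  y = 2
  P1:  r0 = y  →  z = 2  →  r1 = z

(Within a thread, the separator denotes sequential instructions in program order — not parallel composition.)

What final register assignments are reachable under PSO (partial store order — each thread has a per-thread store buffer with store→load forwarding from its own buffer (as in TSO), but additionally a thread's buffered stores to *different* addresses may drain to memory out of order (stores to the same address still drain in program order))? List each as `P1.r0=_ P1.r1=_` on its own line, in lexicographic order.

P1.r0=0 P1.r1=1
P1.r0=0 P1.r1=2
P1.r0=2 P1.r1=1
P1.r0=2 P1.r1=2

outcome vector order: (P1.r0,P1.r1)
|PSO outcomes| = 4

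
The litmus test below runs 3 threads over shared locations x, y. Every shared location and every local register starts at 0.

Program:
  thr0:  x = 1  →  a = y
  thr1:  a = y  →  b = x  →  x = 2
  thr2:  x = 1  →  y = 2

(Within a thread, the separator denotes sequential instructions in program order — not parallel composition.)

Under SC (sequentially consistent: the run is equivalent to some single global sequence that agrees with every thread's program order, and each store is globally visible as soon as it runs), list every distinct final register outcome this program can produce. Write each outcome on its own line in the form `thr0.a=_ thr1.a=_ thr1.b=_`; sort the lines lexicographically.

thr0.a=0 thr1.a=0 thr1.b=0
thr0.a=0 thr1.a=0 thr1.b=1
thr0.a=0 thr1.a=2 thr1.b=1
thr0.a=2 thr1.a=0 thr1.b=0
thr0.a=2 thr1.a=0 thr1.b=1
thr0.a=2 thr1.a=2 thr1.b=1

outcome vector order: (thr0.a,thr1.a,thr1.b)
|SC outcomes| = 6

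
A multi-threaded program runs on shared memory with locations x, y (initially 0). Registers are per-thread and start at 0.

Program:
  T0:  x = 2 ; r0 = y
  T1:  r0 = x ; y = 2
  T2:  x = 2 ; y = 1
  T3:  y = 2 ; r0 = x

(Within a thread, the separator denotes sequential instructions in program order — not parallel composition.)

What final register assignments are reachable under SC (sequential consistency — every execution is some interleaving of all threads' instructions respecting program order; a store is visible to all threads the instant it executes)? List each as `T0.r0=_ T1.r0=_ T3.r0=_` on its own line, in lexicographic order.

T0.r0=0 T1.r0=0 T3.r0=2
T0.r0=0 T1.r0=2 T3.r0=2
T0.r0=1 T1.r0=0 T3.r0=0
T0.r0=1 T1.r0=0 T3.r0=2
T0.r0=1 T1.r0=2 T3.r0=0
T0.r0=1 T1.r0=2 T3.r0=2
T0.r0=2 T1.r0=0 T3.r0=0
T0.r0=2 T1.r0=0 T3.r0=2
T0.r0=2 T1.r0=2 T3.r0=0
T0.r0=2 T1.r0=2 T3.r0=2

outcome vector order: (T0.r0,T1.r0,T3.r0)
|SC outcomes| = 10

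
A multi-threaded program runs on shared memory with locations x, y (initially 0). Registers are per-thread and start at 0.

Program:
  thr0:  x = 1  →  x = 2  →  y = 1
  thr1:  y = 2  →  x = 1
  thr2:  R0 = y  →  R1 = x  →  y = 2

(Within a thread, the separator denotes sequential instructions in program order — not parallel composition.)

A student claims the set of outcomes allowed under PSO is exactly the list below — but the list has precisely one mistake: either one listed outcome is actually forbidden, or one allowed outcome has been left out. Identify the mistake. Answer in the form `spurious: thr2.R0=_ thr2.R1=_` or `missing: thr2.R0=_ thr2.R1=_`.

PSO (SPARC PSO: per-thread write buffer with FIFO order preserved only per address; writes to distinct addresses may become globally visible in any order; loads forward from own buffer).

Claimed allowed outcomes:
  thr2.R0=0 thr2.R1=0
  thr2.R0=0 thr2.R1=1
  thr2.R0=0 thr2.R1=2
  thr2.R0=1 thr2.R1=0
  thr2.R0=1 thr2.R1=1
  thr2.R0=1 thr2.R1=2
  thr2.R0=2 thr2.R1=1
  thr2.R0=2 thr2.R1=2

missing: thr2.R0=2 thr2.R1=0

outcome vector order: (thr2.R0,thr2.R1)
PSO (9): 00; 01; 02; 10; 11; 12; 20; 21; 22
PSO∖claimed = {20}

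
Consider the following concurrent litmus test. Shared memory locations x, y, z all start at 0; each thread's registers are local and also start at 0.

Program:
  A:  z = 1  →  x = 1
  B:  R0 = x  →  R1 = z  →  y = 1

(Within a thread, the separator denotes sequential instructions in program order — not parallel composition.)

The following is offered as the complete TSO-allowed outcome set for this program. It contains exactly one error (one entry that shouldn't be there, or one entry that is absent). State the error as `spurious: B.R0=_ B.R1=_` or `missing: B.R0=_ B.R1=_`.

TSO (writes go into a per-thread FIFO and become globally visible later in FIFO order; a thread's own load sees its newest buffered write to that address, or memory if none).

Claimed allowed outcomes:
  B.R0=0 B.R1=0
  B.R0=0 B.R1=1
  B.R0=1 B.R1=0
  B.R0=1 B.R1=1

outcome vector order: (B.R0,B.R1)
under TSO → (0,0), (0,1), (1,1)
claimed∖TSO = {(1,0)}

spurious: B.R0=1 B.R1=0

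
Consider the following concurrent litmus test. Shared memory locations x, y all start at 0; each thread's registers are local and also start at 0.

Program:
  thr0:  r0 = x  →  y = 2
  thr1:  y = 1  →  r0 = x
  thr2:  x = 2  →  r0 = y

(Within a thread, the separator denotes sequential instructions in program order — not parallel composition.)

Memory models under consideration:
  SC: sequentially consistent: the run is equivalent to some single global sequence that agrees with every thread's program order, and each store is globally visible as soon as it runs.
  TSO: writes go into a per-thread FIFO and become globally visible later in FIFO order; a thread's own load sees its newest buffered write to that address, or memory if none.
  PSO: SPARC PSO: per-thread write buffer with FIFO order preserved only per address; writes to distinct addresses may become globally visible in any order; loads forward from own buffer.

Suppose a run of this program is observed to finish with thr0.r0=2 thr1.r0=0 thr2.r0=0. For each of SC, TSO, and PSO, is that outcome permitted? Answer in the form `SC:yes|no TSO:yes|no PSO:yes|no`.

outcome vector order: (thr0.r0,thr1.r0,thr2.r0)
under SC → 0/0/1; 0/0/2; 0/2/0; 0/2/1; 0/2/2; 2/0/1; 2/0/2; 2/2/0; 2/2/1; 2/2/2
under TSO → 0/0/0; 0/0/1; 0/0/2; 0/2/0; 0/2/1; 0/2/2; 2/0/0; 2/0/1; 2/0/2; 2/2/0; 2/2/1; 2/2/2
under PSO → 0/0/0; 0/0/1; 0/0/2; 0/2/0; 0/2/1; 0/2/2; 2/0/0; 2/0/1; 2/0/2; 2/2/0; 2/2/1; 2/2/2
target 2/0/0 ∈ {TSO,PSO}

SC:no TSO:yes PSO:yes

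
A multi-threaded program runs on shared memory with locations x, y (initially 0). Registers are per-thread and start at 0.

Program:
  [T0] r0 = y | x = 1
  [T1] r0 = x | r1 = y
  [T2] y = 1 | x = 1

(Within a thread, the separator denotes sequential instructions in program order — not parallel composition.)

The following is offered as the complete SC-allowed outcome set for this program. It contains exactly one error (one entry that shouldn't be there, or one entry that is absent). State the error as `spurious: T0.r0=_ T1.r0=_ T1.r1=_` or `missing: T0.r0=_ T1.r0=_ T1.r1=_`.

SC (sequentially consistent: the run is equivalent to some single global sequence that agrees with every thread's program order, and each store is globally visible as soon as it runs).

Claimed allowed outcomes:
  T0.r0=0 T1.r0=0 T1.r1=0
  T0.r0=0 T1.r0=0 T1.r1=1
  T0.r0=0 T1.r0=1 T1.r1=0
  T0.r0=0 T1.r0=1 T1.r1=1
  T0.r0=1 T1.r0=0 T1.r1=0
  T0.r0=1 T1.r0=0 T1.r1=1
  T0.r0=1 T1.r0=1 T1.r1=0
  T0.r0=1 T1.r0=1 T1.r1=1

outcome vector order: (T0.r0,T1.r0,T1.r1)
[SC] allowed = {0/0/0; 0/0/1; 0/1/0; 0/1/1; 1/0/0; 1/0/1; 1/1/1}
claimed∖SC = {1/1/0}

spurious: T0.r0=1 T1.r0=1 T1.r1=0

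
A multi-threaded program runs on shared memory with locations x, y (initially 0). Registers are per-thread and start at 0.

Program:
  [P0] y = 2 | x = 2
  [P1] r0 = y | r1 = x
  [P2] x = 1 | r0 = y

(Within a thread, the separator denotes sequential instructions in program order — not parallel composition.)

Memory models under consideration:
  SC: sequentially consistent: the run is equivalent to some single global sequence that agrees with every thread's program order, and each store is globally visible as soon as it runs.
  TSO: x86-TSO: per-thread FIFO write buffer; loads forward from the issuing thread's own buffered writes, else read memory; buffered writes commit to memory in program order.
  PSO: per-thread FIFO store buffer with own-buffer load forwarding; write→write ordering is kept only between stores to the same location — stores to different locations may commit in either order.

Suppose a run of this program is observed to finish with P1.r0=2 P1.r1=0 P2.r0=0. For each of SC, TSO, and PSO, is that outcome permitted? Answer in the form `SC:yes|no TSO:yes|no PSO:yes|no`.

outcome vector order: (P1.r0,P1.r1,P2.r0)
under SC → 0/0/0, 0/0/2, 0/1/0, 0/1/2, 0/2/0, 0/2/2, 2/0/2, 2/1/0, 2/1/2, 2/2/0, 2/2/2
under TSO → 0/0/0, 0/0/2, 0/1/0, 0/1/2, 0/2/0, 0/2/2, 2/0/0, 2/0/2, 2/1/0, 2/1/2, 2/2/0, 2/2/2
under PSO → 0/0/0, 0/0/2, 0/1/0, 0/1/2, 0/2/0, 0/2/2, 2/0/0, 2/0/2, 2/1/0, 2/1/2, 2/2/0, 2/2/2
target 2/0/0 ∈ {TSO,PSO}

SC:no TSO:yes PSO:yes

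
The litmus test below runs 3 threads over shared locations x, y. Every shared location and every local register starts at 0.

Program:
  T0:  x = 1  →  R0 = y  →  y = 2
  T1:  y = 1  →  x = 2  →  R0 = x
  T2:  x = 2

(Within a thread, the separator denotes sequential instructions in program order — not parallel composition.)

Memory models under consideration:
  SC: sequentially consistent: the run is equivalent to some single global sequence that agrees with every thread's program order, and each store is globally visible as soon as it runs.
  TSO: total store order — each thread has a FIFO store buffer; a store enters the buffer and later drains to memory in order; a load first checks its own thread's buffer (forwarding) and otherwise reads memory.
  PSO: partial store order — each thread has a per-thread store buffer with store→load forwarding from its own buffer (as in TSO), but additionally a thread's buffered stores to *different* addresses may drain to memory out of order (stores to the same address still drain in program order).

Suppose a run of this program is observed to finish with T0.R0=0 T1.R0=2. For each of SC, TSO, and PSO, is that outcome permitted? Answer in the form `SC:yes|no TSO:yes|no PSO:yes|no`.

SC:yes TSO:yes PSO:yes

outcome vector order: (T0.R0,T1.R0)
SC (3): 0/2, 1/1, 1/2
TSO (4): 0/1, 0/2, 1/1, 1/2
PSO (4): 0/1, 0/2, 1/1, 1/2
target 0/2 ∈ {SC,TSO,PSO}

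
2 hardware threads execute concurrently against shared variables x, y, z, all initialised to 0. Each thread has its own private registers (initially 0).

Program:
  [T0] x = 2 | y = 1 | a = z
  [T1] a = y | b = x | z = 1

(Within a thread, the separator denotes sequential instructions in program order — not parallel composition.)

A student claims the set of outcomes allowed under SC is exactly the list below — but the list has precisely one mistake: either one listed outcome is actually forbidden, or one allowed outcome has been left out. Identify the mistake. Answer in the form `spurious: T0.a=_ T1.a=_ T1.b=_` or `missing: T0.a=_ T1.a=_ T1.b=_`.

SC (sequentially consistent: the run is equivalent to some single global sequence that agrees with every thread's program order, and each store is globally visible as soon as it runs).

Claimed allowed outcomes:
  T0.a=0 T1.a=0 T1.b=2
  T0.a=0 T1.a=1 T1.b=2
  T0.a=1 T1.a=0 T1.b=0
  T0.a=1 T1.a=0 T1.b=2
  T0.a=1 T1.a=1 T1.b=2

missing: T0.a=0 T1.a=0 T1.b=0

outcome vector order: (T0.a,T1.a,T1.b)
SC (6): <0 0 0>, <0 0 2>, <0 1 2>, <1 0 0>, <1 0 2>, <1 1 2>
SC∖claimed = {<0 0 0>}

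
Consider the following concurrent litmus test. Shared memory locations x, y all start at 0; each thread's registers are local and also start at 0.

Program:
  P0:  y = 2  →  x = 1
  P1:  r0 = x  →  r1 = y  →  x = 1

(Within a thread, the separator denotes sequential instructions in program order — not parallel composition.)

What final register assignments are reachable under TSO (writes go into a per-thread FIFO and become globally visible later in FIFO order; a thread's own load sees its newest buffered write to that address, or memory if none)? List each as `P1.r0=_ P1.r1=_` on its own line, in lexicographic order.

outcome vector order: (P1.r0,P1.r1)
|TSO outcomes| = 3

P1.r0=0 P1.r1=0
P1.r0=0 P1.r1=2
P1.r0=1 P1.r1=2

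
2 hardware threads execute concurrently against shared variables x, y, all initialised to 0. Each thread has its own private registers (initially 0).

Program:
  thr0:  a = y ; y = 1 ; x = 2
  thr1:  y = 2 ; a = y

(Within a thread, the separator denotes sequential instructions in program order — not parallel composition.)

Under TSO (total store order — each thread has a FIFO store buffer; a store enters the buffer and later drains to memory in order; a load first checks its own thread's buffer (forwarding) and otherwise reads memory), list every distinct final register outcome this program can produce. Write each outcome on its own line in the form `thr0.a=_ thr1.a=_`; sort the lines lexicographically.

thr0.a=0 thr1.a=1
thr0.a=0 thr1.a=2
thr0.a=2 thr1.a=1
thr0.a=2 thr1.a=2

outcome vector order: (thr0.a,thr1.a)
|TSO outcomes| = 4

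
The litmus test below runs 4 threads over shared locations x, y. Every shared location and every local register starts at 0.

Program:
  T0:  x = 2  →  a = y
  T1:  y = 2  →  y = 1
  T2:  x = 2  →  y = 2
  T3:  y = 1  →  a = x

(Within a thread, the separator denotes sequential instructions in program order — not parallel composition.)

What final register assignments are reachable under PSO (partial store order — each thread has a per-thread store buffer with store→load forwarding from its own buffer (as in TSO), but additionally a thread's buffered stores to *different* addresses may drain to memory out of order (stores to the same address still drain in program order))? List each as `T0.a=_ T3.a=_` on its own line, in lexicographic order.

T0.a=0 T3.a=0
T0.a=0 T3.a=2
T0.a=1 T3.a=0
T0.a=1 T3.a=2
T0.a=2 T3.a=0
T0.a=2 T3.a=2

outcome vector order: (T0.a,T3.a)
|PSO outcomes| = 6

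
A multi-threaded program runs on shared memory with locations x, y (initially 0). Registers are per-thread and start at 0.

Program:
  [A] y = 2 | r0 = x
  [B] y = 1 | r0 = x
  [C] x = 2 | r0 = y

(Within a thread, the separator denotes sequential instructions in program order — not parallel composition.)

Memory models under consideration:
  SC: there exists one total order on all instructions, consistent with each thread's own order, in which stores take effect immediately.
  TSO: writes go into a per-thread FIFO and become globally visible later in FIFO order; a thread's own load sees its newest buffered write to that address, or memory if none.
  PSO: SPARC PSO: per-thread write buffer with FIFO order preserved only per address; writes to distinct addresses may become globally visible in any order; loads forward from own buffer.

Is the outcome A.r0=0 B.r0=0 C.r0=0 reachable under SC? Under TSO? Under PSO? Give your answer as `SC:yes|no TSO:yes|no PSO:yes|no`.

SC:no TSO:yes PSO:yes

outcome vector order: (A.r0,B.r0,C.r0)
under SC → (0,0,1); (0,0,2); (0,2,1); (0,2,2); (2,0,1); (2,0,2); (2,2,0); (2,2,1); (2,2,2)
under TSO → (0,0,0); (0,0,1); (0,0,2); (0,2,0); (0,2,1); (0,2,2); (2,0,0); (2,0,1); (2,0,2); (2,2,0); (2,2,1); (2,2,2)
under PSO → (0,0,0); (0,0,1); (0,0,2); (0,2,0); (0,2,1); (0,2,2); (2,0,0); (2,0,1); (2,0,2); (2,2,0); (2,2,1); (2,2,2)
target (0,0,0) ∈ {TSO,PSO}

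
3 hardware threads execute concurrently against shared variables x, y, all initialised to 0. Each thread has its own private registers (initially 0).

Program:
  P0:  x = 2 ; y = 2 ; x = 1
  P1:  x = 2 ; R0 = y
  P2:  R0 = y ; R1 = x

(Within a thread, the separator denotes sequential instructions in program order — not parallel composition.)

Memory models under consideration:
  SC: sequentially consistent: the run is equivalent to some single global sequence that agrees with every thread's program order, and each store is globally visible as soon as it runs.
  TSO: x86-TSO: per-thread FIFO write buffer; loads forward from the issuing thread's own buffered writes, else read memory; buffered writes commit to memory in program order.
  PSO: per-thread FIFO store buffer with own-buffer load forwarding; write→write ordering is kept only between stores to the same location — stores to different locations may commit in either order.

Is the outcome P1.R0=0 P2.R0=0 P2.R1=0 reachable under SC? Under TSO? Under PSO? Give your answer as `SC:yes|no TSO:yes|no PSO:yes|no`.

SC:yes TSO:yes PSO:yes

outcome vector order: (P1.R0,P2.R0,P2.R1)
SC (10): 0/0/0; 0/0/1; 0/0/2; 0/2/1; 0/2/2; 2/0/0; 2/0/1; 2/0/2; 2/2/1; 2/2/2
TSO (10): 0/0/0; 0/0/1; 0/0/2; 0/2/1; 0/2/2; 2/0/0; 2/0/1; 2/0/2; 2/2/1; 2/2/2
PSO (12): 0/0/0; 0/0/1; 0/0/2; 0/2/0; 0/2/1; 0/2/2; 2/0/0; 2/0/1; 2/0/2; 2/2/0; 2/2/1; 2/2/2
target 0/0/0 ∈ {SC,TSO,PSO}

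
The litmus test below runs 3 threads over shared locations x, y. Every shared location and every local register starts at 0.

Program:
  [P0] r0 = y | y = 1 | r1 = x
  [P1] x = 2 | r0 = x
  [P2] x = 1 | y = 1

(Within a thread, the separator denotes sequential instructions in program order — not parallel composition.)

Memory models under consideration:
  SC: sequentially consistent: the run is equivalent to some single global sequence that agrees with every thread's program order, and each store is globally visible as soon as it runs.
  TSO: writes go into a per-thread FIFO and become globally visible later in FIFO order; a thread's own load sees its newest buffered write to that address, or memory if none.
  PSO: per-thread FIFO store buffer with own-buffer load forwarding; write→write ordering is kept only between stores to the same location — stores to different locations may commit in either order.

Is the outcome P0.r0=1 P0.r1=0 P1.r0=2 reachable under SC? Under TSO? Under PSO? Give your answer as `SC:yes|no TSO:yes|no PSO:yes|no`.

SC:no TSO:no PSO:yes

outcome vector order: (P0.r0,P0.r1,P1.r0)
SC (9): 001, 002, 011, 012, 021, 022, 111, 112, 122
TSO (9): 001, 002, 011, 012, 021, 022, 111, 112, 122
PSO (12): 001, 002, 011, 012, 021, 022, 101, 102, 111, 112, 121, 122
target 102 ∈ {PSO}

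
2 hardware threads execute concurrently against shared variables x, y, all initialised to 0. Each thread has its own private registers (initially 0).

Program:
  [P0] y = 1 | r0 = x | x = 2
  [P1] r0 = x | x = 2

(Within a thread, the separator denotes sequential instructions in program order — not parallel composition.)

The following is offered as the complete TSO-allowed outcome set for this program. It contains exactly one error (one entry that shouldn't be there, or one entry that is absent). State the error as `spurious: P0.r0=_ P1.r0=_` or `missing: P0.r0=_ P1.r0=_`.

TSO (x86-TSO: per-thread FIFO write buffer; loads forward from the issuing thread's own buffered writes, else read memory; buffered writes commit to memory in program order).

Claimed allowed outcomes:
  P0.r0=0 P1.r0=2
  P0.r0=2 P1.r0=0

missing: P0.r0=0 P1.r0=0

outcome vector order: (P0.r0,P1.r0)
[TSO] allowed = {(0,0); (0,2); (2,0)}
TSO∖claimed = {(0,0)}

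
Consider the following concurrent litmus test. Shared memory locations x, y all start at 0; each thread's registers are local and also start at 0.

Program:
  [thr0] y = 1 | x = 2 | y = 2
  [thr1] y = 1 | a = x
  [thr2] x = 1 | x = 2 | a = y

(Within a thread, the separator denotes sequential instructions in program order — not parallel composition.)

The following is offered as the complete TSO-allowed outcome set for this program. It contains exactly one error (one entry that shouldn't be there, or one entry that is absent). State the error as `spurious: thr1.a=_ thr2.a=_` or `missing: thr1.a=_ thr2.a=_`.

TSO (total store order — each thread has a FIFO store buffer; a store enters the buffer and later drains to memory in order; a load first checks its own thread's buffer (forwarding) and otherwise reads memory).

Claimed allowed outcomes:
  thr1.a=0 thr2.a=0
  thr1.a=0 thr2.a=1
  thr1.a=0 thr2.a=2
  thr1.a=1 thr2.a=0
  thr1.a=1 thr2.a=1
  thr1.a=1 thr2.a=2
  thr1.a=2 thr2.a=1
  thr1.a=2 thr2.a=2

outcome vector order: (thr1.a,thr2.a)
TSO: 9 outcomes — {(0,0), (0,1), (0,2), (1,0), (1,1), (1,2), (2,0), (2,1), (2,2)}
TSO∖claimed = {(2,0)}

missing: thr1.a=2 thr2.a=0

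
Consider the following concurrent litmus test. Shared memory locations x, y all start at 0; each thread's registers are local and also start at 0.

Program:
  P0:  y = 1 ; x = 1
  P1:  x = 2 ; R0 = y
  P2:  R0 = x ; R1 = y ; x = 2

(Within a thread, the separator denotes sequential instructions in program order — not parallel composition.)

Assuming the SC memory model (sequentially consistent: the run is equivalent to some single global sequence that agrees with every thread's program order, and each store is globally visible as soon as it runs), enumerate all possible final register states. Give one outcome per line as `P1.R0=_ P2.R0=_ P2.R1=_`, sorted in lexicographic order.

P1.R0=0 P2.R0=0 P2.R1=0
P1.R0=0 P2.R0=0 P2.R1=1
P1.R0=0 P2.R0=1 P2.R1=1
P1.R0=0 P2.R0=2 P2.R1=0
P1.R0=0 P2.R0=2 P2.R1=1
P1.R0=1 P2.R0=0 P2.R1=0
P1.R0=1 P2.R0=0 P2.R1=1
P1.R0=1 P2.R0=1 P2.R1=1
P1.R0=1 P2.R0=2 P2.R1=0
P1.R0=1 P2.R0=2 P2.R1=1

outcome vector order: (P1.R0,P2.R0,P2.R1)
|SC outcomes| = 10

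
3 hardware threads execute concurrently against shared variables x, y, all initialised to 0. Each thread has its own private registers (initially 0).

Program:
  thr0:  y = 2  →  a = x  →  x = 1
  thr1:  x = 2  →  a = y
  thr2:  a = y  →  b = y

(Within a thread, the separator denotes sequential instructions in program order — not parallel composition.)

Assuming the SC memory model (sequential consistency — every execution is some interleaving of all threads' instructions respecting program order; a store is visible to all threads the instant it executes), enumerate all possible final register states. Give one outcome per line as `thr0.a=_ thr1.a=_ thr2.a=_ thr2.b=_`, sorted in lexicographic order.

thr0.a=0 thr1.a=2 thr2.a=0 thr2.b=0
thr0.a=0 thr1.a=2 thr2.a=0 thr2.b=2
thr0.a=0 thr1.a=2 thr2.a=2 thr2.b=2
thr0.a=2 thr1.a=0 thr2.a=0 thr2.b=0
thr0.a=2 thr1.a=0 thr2.a=0 thr2.b=2
thr0.a=2 thr1.a=0 thr2.a=2 thr2.b=2
thr0.a=2 thr1.a=2 thr2.a=0 thr2.b=0
thr0.a=2 thr1.a=2 thr2.a=0 thr2.b=2
thr0.a=2 thr1.a=2 thr2.a=2 thr2.b=2

outcome vector order: (thr0.a,thr1.a,thr2.a,thr2.b)
|SC outcomes| = 9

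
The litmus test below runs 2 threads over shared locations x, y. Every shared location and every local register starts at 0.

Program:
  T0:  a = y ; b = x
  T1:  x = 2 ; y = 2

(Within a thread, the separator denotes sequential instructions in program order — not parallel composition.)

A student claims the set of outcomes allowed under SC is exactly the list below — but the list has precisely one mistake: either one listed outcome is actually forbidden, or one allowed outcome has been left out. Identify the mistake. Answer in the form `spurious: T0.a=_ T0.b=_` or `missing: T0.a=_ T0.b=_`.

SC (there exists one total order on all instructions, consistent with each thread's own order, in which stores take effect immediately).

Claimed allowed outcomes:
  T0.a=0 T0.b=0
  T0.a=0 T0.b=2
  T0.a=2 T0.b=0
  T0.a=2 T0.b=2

outcome vector order: (T0.a,T0.b)
under SC → 0/0; 0/2; 2/2
claimed∖SC = {2/0}

spurious: T0.a=2 T0.b=0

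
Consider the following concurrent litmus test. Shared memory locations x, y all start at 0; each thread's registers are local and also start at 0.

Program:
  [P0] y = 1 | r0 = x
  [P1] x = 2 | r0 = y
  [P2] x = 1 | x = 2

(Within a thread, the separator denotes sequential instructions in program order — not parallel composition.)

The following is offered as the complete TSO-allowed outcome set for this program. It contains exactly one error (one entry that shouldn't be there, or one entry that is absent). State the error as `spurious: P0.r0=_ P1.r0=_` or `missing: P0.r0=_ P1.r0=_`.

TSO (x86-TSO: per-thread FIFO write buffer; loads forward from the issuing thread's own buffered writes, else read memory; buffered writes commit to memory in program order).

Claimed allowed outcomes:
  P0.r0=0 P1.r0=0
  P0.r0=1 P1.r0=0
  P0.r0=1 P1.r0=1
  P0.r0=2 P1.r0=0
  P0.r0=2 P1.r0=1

missing: P0.r0=0 P1.r0=1

outcome vector order: (P0.r0,P1.r0)
TSO: 6 outcomes — {(0,0) (0,1) (1,0) (1,1) (2,0) (2,1)}
TSO∖claimed = {(0,1)}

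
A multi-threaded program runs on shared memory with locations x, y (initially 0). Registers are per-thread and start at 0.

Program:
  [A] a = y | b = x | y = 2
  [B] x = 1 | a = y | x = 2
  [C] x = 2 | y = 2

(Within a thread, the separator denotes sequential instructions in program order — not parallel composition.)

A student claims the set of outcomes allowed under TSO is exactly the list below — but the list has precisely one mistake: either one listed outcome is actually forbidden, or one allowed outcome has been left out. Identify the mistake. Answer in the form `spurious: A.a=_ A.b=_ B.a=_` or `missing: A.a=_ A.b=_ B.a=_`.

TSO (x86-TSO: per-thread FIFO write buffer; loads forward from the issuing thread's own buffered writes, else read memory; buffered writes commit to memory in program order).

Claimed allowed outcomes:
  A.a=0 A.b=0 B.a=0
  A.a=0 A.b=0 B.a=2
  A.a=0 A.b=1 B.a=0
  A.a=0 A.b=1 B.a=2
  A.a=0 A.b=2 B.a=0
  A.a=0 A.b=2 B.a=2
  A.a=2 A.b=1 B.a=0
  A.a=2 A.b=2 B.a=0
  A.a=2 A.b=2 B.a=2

outcome vector order: (A.a,A.b,B.a)
TSO (10): <0 0 0> <0 0 2> <0 1 0> <0 1 2> <0 2 0> <0 2 2> <2 1 0> <2 1 2> <2 2 0> <2 2 2>
TSO∖claimed = {<2 1 2>}

missing: A.a=2 A.b=1 B.a=2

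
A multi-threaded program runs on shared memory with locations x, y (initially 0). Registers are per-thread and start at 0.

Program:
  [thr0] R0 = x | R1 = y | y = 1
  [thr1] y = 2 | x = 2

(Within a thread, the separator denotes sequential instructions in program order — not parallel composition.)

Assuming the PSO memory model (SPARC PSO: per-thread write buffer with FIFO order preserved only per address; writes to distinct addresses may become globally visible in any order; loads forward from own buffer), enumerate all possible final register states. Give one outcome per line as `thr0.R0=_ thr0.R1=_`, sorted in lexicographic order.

outcome vector order: (thr0.R0,thr0.R1)
|PSO outcomes| = 4

thr0.R0=0 thr0.R1=0
thr0.R0=0 thr0.R1=2
thr0.R0=2 thr0.R1=0
thr0.R0=2 thr0.R1=2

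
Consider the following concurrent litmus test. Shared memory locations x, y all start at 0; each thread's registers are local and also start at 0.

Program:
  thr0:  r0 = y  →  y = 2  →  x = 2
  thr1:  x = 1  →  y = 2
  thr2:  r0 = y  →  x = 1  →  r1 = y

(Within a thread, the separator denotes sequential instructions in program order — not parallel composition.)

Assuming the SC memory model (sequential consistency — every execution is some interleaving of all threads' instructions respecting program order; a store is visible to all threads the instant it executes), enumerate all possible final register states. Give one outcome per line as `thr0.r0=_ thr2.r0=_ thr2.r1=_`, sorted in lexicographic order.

thr0.r0=0 thr2.r0=0 thr2.r1=0
thr0.r0=0 thr2.r0=0 thr2.r1=2
thr0.r0=0 thr2.r0=2 thr2.r1=2
thr0.r0=2 thr2.r0=0 thr2.r1=0
thr0.r0=2 thr2.r0=0 thr2.r1=2
thr0.r0=2 thr2.r0=2 thr2.r1=2

outcome vector order: (thr0.r0,thr2.r0,thr2.r1)
|SC outcomes| = 6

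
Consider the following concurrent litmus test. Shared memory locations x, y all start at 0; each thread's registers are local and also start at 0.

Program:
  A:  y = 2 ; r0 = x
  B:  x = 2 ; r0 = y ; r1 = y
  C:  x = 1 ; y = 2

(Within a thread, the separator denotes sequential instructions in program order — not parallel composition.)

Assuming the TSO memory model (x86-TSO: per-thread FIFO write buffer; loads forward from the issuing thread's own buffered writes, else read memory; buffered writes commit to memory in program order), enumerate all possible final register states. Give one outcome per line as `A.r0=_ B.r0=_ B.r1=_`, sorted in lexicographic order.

outcome vector order: (A.r0,B.r0,B.r1)
|TSO outcomes| = 9

A.r0=0 B.r0=0 B.r1=0
A.r0=0 B.r0=0 B.r1=2
A.r0=0 B.r0=2 B.r1=2
A.r0=1 B.r0=0 B.r1=0
A.r0=1 B.r0=0 B.r1=2
A.r0=1 B.r0=2 B.r1=2
A.r0=2 B.r0=0 B.r1=0
A.r0=2 B.r0=0 B.r1=2
A.r0=2 B.r0=2 B.r1=2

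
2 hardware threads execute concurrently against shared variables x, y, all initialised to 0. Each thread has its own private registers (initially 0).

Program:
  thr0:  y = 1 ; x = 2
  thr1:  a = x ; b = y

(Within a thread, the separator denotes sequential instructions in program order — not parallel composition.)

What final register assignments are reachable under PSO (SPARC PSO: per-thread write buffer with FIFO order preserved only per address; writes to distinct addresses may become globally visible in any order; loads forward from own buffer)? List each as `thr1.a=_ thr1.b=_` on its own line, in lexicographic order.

outcome vector order: (thr1.a,thr1.b)
|PSO outcomes| = 4

thr1.a=0 thr1.b=0
thr1.a=0 thr1.b=1
thr1.a=2 thr1.b=0
thr1.a=2 thr1.b=1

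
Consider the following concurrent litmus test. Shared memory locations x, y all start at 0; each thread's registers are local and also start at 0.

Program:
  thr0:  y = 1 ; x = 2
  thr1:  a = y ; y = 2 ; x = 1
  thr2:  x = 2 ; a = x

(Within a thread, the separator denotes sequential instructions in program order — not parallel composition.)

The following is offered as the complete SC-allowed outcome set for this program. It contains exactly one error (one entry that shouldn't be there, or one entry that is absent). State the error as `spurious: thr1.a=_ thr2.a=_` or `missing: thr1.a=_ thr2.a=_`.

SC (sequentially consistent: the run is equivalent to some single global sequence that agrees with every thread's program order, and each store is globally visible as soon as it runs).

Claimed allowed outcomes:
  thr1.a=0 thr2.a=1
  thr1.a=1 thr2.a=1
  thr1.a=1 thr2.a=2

outcome vector order: (thr1.a,thr2.a)
under SC → (0,1); (0,2); (1,1); (1,2)
SC∖claimed = {(0,2)}

missing: thr1.a=0 thr2.a=2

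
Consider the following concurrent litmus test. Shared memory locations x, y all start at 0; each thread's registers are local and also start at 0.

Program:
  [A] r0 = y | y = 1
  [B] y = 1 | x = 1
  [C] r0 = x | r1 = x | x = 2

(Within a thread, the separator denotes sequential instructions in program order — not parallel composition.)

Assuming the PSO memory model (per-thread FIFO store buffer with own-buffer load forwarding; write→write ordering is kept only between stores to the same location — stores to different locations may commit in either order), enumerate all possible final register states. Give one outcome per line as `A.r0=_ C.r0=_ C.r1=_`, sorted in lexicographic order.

outcome vector order: (A.r0,C.r0,C.r1)
|PSO outcomes| = 6

A.r0=0 C.r0=0 C.r1=0
A.r0=0 C.r0=0 C.r1=1
A.r0=0 C.r0=1 C.r1=1
A.r0=1 C.r0=0 C.r1=0
A.r0=1 C.r0=0 C.r1=1
A.r0=1 C.r0=1 C.r1=1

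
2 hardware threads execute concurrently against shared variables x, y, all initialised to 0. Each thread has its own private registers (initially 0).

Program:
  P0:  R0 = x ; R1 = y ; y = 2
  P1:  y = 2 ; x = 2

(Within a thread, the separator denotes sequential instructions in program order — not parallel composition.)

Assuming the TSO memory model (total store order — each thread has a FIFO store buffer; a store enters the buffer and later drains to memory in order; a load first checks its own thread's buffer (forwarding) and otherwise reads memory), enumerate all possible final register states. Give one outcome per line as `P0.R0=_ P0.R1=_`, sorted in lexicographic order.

outcome vector order: (P0.R0,P0.R1)
|TSO outcomes| = 3

P0.R0=0 P0.R1=0
P0.R0=0 P0.R1=2
P0.R0=2 P0.R1=2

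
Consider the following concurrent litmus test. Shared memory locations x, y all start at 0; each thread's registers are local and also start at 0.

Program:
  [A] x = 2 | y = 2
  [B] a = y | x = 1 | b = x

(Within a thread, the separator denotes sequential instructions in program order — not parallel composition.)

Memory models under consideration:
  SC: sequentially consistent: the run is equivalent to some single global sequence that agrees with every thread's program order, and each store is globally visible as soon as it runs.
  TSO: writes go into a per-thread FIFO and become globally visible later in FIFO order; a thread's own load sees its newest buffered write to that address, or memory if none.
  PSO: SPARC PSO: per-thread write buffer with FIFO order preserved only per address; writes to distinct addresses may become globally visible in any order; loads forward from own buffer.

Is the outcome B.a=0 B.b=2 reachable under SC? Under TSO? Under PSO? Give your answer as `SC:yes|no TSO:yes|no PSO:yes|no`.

SC:yes TSO:yes PSO:yes

outcome vector order: (B.a,B.b)
[SC] allowed = {01, 02, 21}
[TSO] allowed = {01, 02, 21}
[PSO] allowed = {01, 02, 21, 22}
target 02 ∈ {SC,TSO,PSO}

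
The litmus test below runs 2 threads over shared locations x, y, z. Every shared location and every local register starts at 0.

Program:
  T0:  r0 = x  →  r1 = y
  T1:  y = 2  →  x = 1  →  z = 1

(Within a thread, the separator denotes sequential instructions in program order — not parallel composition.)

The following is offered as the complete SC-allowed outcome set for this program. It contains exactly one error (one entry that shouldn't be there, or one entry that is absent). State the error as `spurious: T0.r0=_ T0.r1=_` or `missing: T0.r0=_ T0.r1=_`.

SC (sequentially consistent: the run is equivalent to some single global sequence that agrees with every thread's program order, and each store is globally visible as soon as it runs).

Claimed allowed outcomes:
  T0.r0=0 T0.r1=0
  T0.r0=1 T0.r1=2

missing: T0.r0=0 T0.r1=2

outcome vector order: (T0.r0,T0.r1)
under SC → 00; 02; 12
SC∖claimed = {02}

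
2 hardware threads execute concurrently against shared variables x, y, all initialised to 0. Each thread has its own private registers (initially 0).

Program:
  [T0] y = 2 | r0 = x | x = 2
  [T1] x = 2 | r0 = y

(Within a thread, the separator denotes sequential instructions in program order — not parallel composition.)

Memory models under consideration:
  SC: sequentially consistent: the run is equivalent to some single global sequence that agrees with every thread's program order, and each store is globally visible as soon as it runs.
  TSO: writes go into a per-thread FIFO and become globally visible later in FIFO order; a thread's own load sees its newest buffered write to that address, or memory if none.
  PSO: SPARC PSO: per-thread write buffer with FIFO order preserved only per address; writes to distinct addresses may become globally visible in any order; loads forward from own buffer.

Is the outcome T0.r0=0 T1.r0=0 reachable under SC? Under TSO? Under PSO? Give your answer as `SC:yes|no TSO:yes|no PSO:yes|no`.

SC:no TSO:yes PSO:yes

outcome vector order: (T0.r0,T1.r0)
under SC → (0,2) (2,0) (2,2)
under TSO → (0,0) (0,2) (2,0) (2,2)
under PSO → (0,0) (0,2) (2,0) (2,2)
target (0,0) ∈ {TSO,PSO}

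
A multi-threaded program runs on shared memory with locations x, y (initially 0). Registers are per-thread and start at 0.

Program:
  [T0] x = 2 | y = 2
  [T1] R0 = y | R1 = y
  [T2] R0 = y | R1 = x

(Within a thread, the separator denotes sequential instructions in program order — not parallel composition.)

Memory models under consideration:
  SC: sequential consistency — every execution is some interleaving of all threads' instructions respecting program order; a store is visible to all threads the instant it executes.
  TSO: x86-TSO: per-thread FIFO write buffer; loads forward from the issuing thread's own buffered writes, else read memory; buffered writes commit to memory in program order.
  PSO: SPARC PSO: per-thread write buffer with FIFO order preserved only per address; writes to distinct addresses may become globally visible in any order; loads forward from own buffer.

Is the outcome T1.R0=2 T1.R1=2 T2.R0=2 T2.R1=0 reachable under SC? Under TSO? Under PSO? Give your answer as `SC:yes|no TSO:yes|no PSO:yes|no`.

SC:no TSO:no PSO:yes

outcome vector order: (T1.R0,T1.R1,T2.R0,T2.R1)
SC (9): <0 0 0 0>; <0 0 0 2>; <0 0 2 2>; <0 2 0 0>; <0 2 0 2>; <0 2 2 2>; <2 2 0 0>; <2 2 0 2>; <2 2 2 2>
TSO (9): <0 0 0 0>; <0 0 0 2>; <0 0 2 2>; <0 2 0 0>; <0 2 0 2>; <0 2 2 2>; <2 2 0 0>; <2 2 0 2>; <2 2 2 2>
PSO (12): <0 0 0 0>; <0 0 0 2>; <0 0 2 0>; <0 0 2 2>; <0 2 0 0>; <0 2 0 2>; <0 2 2 0>; <0 2 2 2>; <2 2 0 0>; <2 2 0 2>; <2 2 2 0>; <2 2 2 2>
target <2 2 2 0> ∈ {PSO}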